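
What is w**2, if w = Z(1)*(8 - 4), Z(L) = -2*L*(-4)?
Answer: 1024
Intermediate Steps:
Z(L) = 8*L
w = 32 (w = (8*1)*(8 - 4) = 8*4 = 32)
w**2 = 32**2 = 1024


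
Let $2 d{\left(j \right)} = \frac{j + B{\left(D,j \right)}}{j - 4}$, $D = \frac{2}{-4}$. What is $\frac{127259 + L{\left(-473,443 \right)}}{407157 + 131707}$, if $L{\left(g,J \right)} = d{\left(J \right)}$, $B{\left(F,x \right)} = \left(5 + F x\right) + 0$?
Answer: $\frac{223467257}{946245184} \approx 0.23616$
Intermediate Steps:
$D = - \frac{1}{2}$ ($D = 2 \left(- \frac{1}{4}\right) = - \frac{1}{2} \approx -0.5$)
$B{\left(F,x \right)} = 5 + F x$
$d{\left(j \right)} = \frac{5 + \frac{j}{2}}{2 \left(-4 + j\right)}$ ($d{\left(j \right)} = \frac{\left(j - \left(-5 + \frac{j}{2}\right)\right) \frac{1}{j - 4}}{2} = \frac{\left(5 + \frac{j}{2}\right) \frac{1}{-4 + j}}{2} = \frac{\frac{1}{-4 + j} \left(5 + \frac{j}{2}\right)}{2} = \frac{5 + \frac{j}{2}}{2 \left(-4 + j\right)}$)
$L{\left(g,J \right)} = \frac{10 + J}{4 \left(-4 + J\right)}$
$\frac{127259 + L{\left(-473,443 \right)}}{407157 + 131707} = \frac{127259 + \frac{10 + 443}{4 \left(-4 + 443\right)}}{407157 + 131707} = \frac{127259 + \frac{1}{4} \cdot \frac{1}{439} \cdot 453}{538864} = \left(127259 + \frac{1}{4} \cdot \frac{1}{439} \cdot 453\right) \frac{1}{538864} = \left(127259 + \frac{453}{1756}\right) \frac{1}{538864} = \frac{223467257}{1756} \cdot \frac{1}{538864} = \frac{223467257}{946245184}$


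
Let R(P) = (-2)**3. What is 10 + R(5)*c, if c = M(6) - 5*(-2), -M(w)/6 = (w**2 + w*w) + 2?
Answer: 3482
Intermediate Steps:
R(P) = -8
M(w) = -12 - 12*w**2 (M(w) = -6*((w**2 + w*w) + 2) = -6*((w**2 + w**2) + 2) = -6*(2*w**2 + 2) = -6*(2 + 2*w**2) = -12 - 12*w**2)
c = -434 (c = (-12 - 12*6**2) - 5*(-2) = (-12 - 12*36) + 10 = (-12 - 432) + 10 = -444 + 10 = -434)
10 + R(5)*c = 10 - 8*(-434) = 10 + 3472 = 3482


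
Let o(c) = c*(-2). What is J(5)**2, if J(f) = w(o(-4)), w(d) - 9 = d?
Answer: 289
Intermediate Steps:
o(c) = -2*c
w(d) = 9 + d
J(f) = 17 (J(f) = 9 - 2*(-4) = 9 + 8 = 17)
J(5)**2 = 17**2 = 289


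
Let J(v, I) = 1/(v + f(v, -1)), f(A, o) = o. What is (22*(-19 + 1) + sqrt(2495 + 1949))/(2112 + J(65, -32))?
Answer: -25344/135169 + 128*sqrt(1111)/135169 ≈ -0.15593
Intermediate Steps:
J(v, I) = 1/(-1 + v) (J(v, I) = 1/(v - 1) = 1/(-1 + v))
(22*(-19 + 1) + sqrt(2495 + 1949))/(2112 + J(65, -32)) = (22*(-19 + 1) + sqrt(2495 + 1949))/(2112 + 1/(-1 + 65)) = (22*(-18) + sqrt(4444))/(2112 + 1/64) = (-396 + 2*sqrt(1111))/(2112 + 1/64) = (-396 + 2*sqrt(1111))/(135169/64) = (-396 + 2*sqrt(1111))*(64/135169) = -25344/135169 + 128*sqrt(1111)/135169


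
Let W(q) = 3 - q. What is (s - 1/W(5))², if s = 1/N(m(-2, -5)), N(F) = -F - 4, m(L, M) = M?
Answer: 9/4 ≈ 2.2500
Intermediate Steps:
N(F) = -4 - F
s = 1 (s = 1/(-4 - 1*(-5)) = 1/(-4 + 5) = 1/1 = 1)
(s - 1/W(5))² = (1 - 1/(3 - 1*5))² = (1 - 1/(3 - 5))² = (1 - 1/(-2))² = (1 - 1*(-½))² = (1 + ½)² = (3/2)² = 9/4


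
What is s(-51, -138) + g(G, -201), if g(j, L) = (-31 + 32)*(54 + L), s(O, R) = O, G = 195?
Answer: -198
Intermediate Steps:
g(j, L) = 54 + L (g(j, L) = 1*(54 + L) = 54 + L)
s(-51, -138) + g(G, -201) = -51 + (54 - 201) = -51 - 147 = -198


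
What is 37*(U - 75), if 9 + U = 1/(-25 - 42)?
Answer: -208273/67 ≈ -3108.6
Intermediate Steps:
U = -604/67 (U = -9 + 1/(-25 - 42) = -9 + 1/(-67) = -9 - 1/67 = -604/67 ≈ -9.0149)
37*(U - 75) = 37*(-604/67 - 75) = 37*(-5629/67) = -208273/67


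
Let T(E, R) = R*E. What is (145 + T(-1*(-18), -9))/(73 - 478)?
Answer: 17/405 ≈ 0.041975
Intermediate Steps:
T(E, R) = E*R
(145 + T(-1*(-18), -9))/(73 - 478) = (145 - 1*(-18)*(-9))/(73 - 478) = (145 + 18*(-9))/(-405) = (145 - 162)*(-1/405) = -17*(-1/405) = 17/405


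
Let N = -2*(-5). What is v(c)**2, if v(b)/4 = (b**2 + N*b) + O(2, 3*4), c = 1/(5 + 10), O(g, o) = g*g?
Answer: 17673616/50625 ≈ 349.11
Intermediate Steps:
O(g, o) = g**2
c = 1/15 ≈ 0.066667
N = 10
v(b) = 16 + 4*b**2 + 40*b (v(b) = 4*((b**2 + 10*b) + 2**2) = 4*((b**2 + 10*b) + 4) = 4*(4 + b**2 + 10*b) = 16 + 4*b**2 + 40*b)
v(c)**2 = (16 + 4*(1/15)**2 + 40*(1/15))**2 = (16 + 4*(1/225) + 8/3)**2 = (16 + 4/225 + 8/3)**2 = (4204/225)**2 = 17673616/50625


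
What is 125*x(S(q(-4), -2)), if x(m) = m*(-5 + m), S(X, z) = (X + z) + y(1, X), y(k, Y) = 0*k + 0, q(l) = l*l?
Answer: 15750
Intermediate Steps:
q(l) = l²
y(k, Y) = 0 (y(k, Y) = 0 + 0 = 0)
S(X, z) = X + z (S(X, z) = (X + z) + 0 = X + z)
125*x(S(q(-4), -2)) = 125*(((-4)² - 2)*(-5 + ((-4)² - 2))) = 125*((16 - 2)*(-5 + (16 - 2))) = 125*(14*(-5 + 14)) = 125*(14*9) = 125*126 = 15750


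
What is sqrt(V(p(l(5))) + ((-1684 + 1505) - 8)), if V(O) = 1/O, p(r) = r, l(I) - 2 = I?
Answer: 2*I*sqrt(2289)/7 ≈ 13.67*I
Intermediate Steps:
l(I) = 2 + I
sqrt(V(p(l(5))) + ((-1684 + 1505) - 8)) = sqrt(1/(2 + 5) + ((-1684 + 1505) - 8)) = sqrt(1/7 + (-179 - 8)) = sqrt(1/7 - 187) = sqrt(-1308/7) = 2*I*sqrt(2289)/7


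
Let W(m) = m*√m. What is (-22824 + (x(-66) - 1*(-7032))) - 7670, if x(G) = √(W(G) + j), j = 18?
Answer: -23462 + √(18 - 66*I*√66) ≈ -23445.0 - 16.101*I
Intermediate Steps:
W(m) = m^(3/2)
x(G) = √(18 + G^(3/2)) (x(G) = √(G^(3/2) + 18) = √(18 + G^(3/2)))
(-22824 + (x(-66) - 1*(-7032))) - 7670 = (-22824 + (√(18 + (-66)^(3/2)) - 1*(-7032))) - 7670 = (-22824 + (√(18 - 66*I*√66) + 7032)) - 7670 = (-22824 + (7032 + √(18 - 66*I*√66))) - 7670 = (-15792 + √(18 - 66*I*√66)) - 7670 = -23462 + √(18 - 66*I*√66)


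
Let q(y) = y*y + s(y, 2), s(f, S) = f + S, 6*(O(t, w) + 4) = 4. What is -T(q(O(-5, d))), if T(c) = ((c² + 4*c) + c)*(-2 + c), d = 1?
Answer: -819280/729 ≈ -1123.8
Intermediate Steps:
O(t, w) = -10/3 (O(t, w) = -4 + (⅙)*4 = -4 + ⅔ = -10/3)
s(f, S) = S + f
q(y) = 2 + y + y² (q(y) = y*y + (2 + y) = y² + (2 + y) = 2 + y + y²)
T(c) = (-2 + c)*(c² + 5*c) (T(c) = (c² + 5*c)*(-2 + c) = (-2 + c)*(c² + 5*c))
-T(q(O(-5, d))) = -(2 - 10/3 + (-10/3)²)*(-10 + (2 - 10/3 + (-10/3)²)² + 3*(2 - 10/3 + (-10/3)²)) = -(2 - 10/3 + 100/9)*(-10 + (2 - 10/3 + 100/9)² + 3*(2 - 10/3 + 100/9)) = -88*(-10 + (88/9)² + 3*(88/9))/9 = -88*(-10 + 7744/81 + 88/3)/9 = -88*9310/(9*81) = -1*819280/729 = -819280/729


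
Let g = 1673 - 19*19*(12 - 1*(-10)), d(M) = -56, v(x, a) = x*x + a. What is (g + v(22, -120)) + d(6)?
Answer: -5961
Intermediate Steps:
v(x, a) = a + x² (v(x, a) = x² + a = a + x²)
g = -6269 (g = 1673 - 361*(12 + 10) = 1673 - 361*22 = 1673 - 1*7942 = 1673 - 7942 = -6269)
(g + v(22, -120)) + d(6) = (-6269 + (-120 + 22²)) - 56 = (-6269 + (-120 + 484)) - 56 = (-6269 + 364) - 56 = -5905 - 56 = -5961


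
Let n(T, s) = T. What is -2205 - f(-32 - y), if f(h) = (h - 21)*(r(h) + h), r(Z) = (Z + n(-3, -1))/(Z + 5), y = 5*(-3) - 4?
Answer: -2579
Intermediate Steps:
y = -19 (y = -15 - 4 = -19)
r(Z) = (-3 + Z)/(5 + Z) (r(Z) = (Z - 3)/(Z + 5) = (-3 + Z)/(5 + Z))
f(h) = (-21 + h)*(h + (-3 + h)/(5 + h)) (f(h) = (h - 21)*((-3 + h)/(5 + h) + h) = (-21 + h)*(h + (-3 + h)/(5 + h)))
-2205 - f(-32 - y) = -2205 - (63 + (-32 - 1*(-19))³ - 129*(-32 - 1*(-19)) - 15*(-32 - 1*(-19))²)/(5 + (-32 - 1*(-19))) = -2205 - (63 + (-32 + 19)³ - 129*(-32 + 19) - 15*(-32 + 19)²)/(5 + (-32 + 19)) = -2205 - (63 + (-13)³ - 129*(-13) - 15*(-13)²)/(5 - 13) = -2205 - (63 - 2197 + 1677 - 15*169)/(-8) = -2205 - (-1)*(63 - 2197 + 1677 - 2535)/8 = -2205 - (-1)*(-2992)/8 = -2205 - 1*374 = -2205 - 374 = -2579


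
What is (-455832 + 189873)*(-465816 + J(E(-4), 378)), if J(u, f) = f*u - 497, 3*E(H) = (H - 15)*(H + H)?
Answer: 118926492399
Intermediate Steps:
E(H) = 2*H*(-15 + H)/3 (E(H) = ((H - 15)*(H + H))/3 = ((-15 + H)*(2*H))/3 = (2*H*(-15 + H))/3 = 2*H*(-15 + H)/3)
J(u, f) = -497 + f*u
(-455832 + 189873)*(-465816 + J(E(-4), 378)) = (-455832 + 189873)*(-465816 + (-497 + 378*((2/3)*(-4)*(-15 - 4)))) = -265959*(-465816 + (-497 + 378*((2/3)*(-4)*(-19)))) = -265959*(-465816 + (-497 + 378*(152/3))) = -265959*(-465816 + (-497 + 19152)) = -265959*(-465816 + 18655) = -265959*(-447161) = 118926492399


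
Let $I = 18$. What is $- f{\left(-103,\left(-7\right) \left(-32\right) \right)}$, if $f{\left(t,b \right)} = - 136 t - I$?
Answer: $-13990$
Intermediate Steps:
$f{\left(t,b \right)} = -18 - 136 t$ ($f{\left(t,b \right)} = - 136 t - 18 = -18 - 136 t$)
$- f{\left(-103,\left(-7\right) \left(-32\right) \right)} = - (-18 - -14008) = - (-18 + 14008) = \left(-1\right) 13990 = -13990$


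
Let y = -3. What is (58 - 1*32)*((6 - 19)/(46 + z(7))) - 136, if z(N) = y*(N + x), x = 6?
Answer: -1290/7 ≈ -184.29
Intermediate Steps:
z(N) = -18 - 3*N (z(N) = -3*(N + 6) = -3*(6 + N) = -18 - 3*N)
(58 - 1*32)*((6 - 19)/(46 + z(7))) - 136 = (58 - 1*32)*((6 - 19)/(46 + (-18 - 3*7))) - 136 = (58 - 32)*(-13/(46 + (-18 - 21))) - 136 = 26*(-13/(46 - 39)) - 136 = 26*(-13/7) - 136 = -338/7 - 136 = -1290/7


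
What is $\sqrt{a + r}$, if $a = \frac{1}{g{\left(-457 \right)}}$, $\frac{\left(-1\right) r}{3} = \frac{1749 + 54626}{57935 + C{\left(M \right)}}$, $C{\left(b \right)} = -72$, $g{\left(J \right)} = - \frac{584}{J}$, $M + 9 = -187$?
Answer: $\frac{i \sqrt{611006600180782}}{16895996} \approx 1.463 i$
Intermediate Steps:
$M = -196$ ($M = -9 - 187 = -196$)
$r = - \frac{169125}{57863}$ ($r = - 3 \frac{1749 + 54626}{57935 - 72} = - 3 \cdot \frac{56375}{57863} = - 3 \cdot 56375 \cdot \frac{1}{57863} = \left(-3\right) \frac{56375}{57863} = - \frac{169125}{57863} \approx -2.9229$)
$a = \frac{457}{584}$ ($a = \frac{1}{\left(-584\right) \frac{1}{-457}} = \frac{1}{\left(-584\right) \left(- \frac{1}{457}\right)} = \frac{1}{\frac{584}{457}} = \frac{457}{584} \approx 0.78253$)
$\sqrt{a + r} = \sqrt{\frac{457}{584} - \frac{169125}{57863}} = \sqrt{- \frac{72325609}{33791992}} = \frac{i \sqrt{611006600180782}}{16895996}$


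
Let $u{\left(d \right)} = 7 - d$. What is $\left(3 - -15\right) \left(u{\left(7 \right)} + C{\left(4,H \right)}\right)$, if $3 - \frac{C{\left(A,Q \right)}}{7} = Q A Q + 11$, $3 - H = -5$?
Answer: $-33264$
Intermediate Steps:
$H = 8$ ($H = 3 - -5 = 3 + 5 = 8$)
$C{\left(A,Q \right)} = -56 - 7 A Q^{2}$ ($C{\left(A,Q \right)} = 21 - 7 \left(Q A Q + 11\right) = 21 - 7 \left(A Q Q + 11\right) = 21 - 7 \left(A Q^{2} + 11\right) = 21 - 7 \left(11 + A Q^{2}\right) = 21 - \left(77 + 7 A Q^{2}\right) = -56 - 7 A Q^{2}$)
$\left(3 - -15\right) \left(u{\left(7 \right)} + C{\left(4,H \right)}\right) = \left(3 - -15\right) \left(\left(7 - 7\right) - \left(56 + 28 \cdot 8^{2}\right)\right) = \left(3 + 15\right) \left(\left(7 - 7\right) - \left(56 + 28 \cdot 64\right)\right) = 18 \left(0 - 1848\right) = 18 \left(-1848\right) = -33264$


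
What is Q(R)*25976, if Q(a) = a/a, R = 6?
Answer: 25976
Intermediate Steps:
Q(a) = 1
Q(R)*25976 = 1*25976 = 25976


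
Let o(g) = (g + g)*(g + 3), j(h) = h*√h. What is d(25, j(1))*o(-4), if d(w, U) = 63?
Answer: 504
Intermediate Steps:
j(h) = h^(3/2)
o(g) = 2*g*(3 + g) (o(g) = (2*g)*(3 + g) = 2*g*(3 + g))
d(25, j(1))*o(-4) = 63*(2*(-4)*(3 - 4)) = 63*(2*(-4)*(-1)) = 63*8 = 504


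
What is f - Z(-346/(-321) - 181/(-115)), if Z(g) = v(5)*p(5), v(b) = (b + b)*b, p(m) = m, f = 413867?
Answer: 413617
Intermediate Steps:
v(b) = 2*b² (v(b) = (2*b)*b = 2*b²)
Z(g) = 250 (Z(g) = (2*5²)*5 = (2*25)*5 = 50*5 = 250)
f - Z(-346/(-321) - 181/(-115)) = 413867 - 1*250 = 413867 - 250 = 413617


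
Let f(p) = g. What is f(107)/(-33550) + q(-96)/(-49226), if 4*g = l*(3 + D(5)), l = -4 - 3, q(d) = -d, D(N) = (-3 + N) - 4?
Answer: -6269309/3303064600 ≈ -0.0018980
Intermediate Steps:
D(N) = -7 + N
l = -7
g = -7/4 (g = (-7*(3 + (-7 + 5)))/4 = (-7*(3 - 2))/4 = (-7*1)/4 = (¼)*(-7) = -7/4 ≈ -1.7500)
f(p) = -7/4
f(107)/(-33550) + q(-96)/(-49226) = -7/4/(-33550) - 1*(-96)/(-49226) = -7/4*(-1/33550) + 96*(-1/49226) = 7/134200 - 48/24613 = -6269309/3303064600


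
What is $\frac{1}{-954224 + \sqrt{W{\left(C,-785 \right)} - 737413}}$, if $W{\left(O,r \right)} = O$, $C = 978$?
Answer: $- \frac{954224}{910544178611} - \frac{i \sqrt{736435}}{910544178611} \approx -1.048 \cdot 10^{-6} - 9.4247 \cdot 10^{-10} i$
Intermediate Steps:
$\frac{1}{-954224 + \sqrt{W{\left(C,-785 \right)} - 737413}} = \frac{1}{-954224 + \sqrt{978 - 737413}} = \frac{1}{-954224 + \sqrt{-736435}} = \frac{1}{-954224 + i \sqrt{736435}}$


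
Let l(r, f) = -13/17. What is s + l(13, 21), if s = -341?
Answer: -5810/17 ≈ -341.76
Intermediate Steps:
l(r, f) = -13/17 (l(r, f) = -13*1/17 = -13/17)
s + l(13, 21) = -341 - 13/17 = -5810/17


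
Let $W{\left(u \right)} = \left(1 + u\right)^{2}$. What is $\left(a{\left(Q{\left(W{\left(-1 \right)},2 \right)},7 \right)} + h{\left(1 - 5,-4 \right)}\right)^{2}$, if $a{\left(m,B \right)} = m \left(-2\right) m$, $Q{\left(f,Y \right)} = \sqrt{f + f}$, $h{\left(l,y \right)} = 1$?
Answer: $1$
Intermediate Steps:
$Q{\left(f,Y \right)} = \sqrt{2} \sqrt{f}$ ($Q{\left(f,Y \right)} = \sqrt{2 f} = \sqrt{2} \sqrt{f}$)
$a{\left(m,B \right)} = - 2 m^{2}$ ($a{\left(m,B \right)} = - 2 m m = - 2 m^{2}$)
$\left(a{\left(Q{\left(W{\left(-1 \right)},2 \right)},7 \right)} + h{\left(1 - 5,-4 \right)}\right)^{2} = \left(- 2 \left(\sqrt{2} \sqrt{\left(1 - 1\right)^{2}}\right)^{2} + 1\right)^{2} = \left(- 2 \left(\sqrt{2} \sqrt{0^{2}}\right)^{2} + 1\right)^{2} = \left(- 2 \left(\sqrt{2} \sqrt{0}\right)^{2} + 1\right)^{2} = \left(- 2 \left(\sqrt{2} \cdot 0\right)^{2} + 1\right)^{2} = \left(- 2 \cdot 0^{2} + 1\right)^{2} = \left(\left(-2\right) 0 + 1\right)^{2} = \left(0 + 1\right)^{2} = 1^{2} = 1$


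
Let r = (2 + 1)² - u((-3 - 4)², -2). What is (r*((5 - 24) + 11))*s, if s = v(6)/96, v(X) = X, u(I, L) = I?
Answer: 20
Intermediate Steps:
s = 1/16 (s = 6/96 = 6*(1/96) = 1/16 ≈ 0.062500)
r = -40 (r = (2 + 1)² - (-3 - 4)² = 3² - 1*(-7)² = 9 - 1*49 = 9 - 49 = -40)
(r*((5 - 24) + 11))*s = -40*((5 - 24) + 11)*(1/16) = -40*(-19 + 11)*(1/16) = -40*(-8)*(1/16) = 320*(1/16) = 20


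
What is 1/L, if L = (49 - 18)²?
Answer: 1/961 ≈ 0.0010406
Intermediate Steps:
L = 961 (L = 31² = 961)
1/L = 1/961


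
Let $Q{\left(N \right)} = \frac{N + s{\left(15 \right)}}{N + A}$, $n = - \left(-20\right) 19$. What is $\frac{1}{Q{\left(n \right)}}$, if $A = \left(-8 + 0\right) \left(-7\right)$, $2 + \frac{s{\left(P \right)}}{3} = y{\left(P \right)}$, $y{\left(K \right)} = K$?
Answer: $\frac{436}{419} \approx 1.0406$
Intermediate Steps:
$s{\left(P \right)} = -6 + 3 P$
$A = 56$ ($A = \left(-8\right) \left(-7\right) = 56$)
$n = 380$ ($n = \left(-1\right) \left(-380\right) = 380$)
$Q{\left(N \right)} = \frac{39 + N}{56 + N}$ ($Q{\left(N \right)} = \frac{N + \left(-6 + 3 \cdot 15\right)}{N + 56} = \frac{N + \left(-6 + 45\right)}{56 + N} = \frac{N + 39}{56 + N} = \frac{39 + N}{56 + N}$)
$\frac{1}{Q{\left(n \right)}} = \frac{1}{\frac{1}{56 + 380} \left(39 + 380\right)} = \frac{1}{\frac{1}{436} \cdot 419} = \frac{1}{\frac{419}{436}} = \frac{436}{419}$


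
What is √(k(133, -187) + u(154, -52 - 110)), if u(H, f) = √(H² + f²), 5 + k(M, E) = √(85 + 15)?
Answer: √(5 + 2*√12490) ≈ 15.117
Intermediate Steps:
k(M, E) = 5 (k(M, E) = -5 + √(85 + 15) = -5 + √100 = -5 + 10 = 5)
√(k(133, -187) + u(154, -52 - 110)) = √(5 + √(154² + (-52 - 110)²)) = √(5 + √(23716 + (-162)²)) = √(5 + √(23716 + 26244)) = √(5 + √49960) = √(5 + 2*√12490)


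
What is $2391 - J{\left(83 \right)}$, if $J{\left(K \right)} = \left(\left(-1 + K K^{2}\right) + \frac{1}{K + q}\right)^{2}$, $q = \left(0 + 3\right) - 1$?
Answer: $- \frac{2362136015204746}{7225} \approx -3.2694 \cdot 10^{11}$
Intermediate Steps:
$q = 2$ ($q = 3 - 1 = 2$)
$J{\left(K \right)} = \left(-1 + K^{3} + \frac{1}{2 + K}\right)^{2}$ ($J{\left(K \right)} = \left(\left(-1 + K K^{2}\right) + \frac{1}{K + 2}\right)^{2} = \left(\left(-1 + K^{3}\right) + \frac{1}{2 + K}\right)^{2} = \left(-1 + K^{3} + \frac{1}{2 + K}\right)^{2}$)
$2391 - J{\left(83 \right)} = 2391 - \frac{\left(-1 + 83^{4} - 83 + 2 \cdot 83^{3}\right)^{2}}{\left(2 + 83\right)^{2}} = 2391 - \frac{\left(-1 + 47458321 - 83 + 2 \cdot 571787\right)^{2}}{7225} = 2391 - \frac{\left(-1 + 47458321 - 83 + 1143574\right)^{2}}{7225} = 2391 - \frac{48601811^{2}}{7225} = 2391 - \frac{1}{7225} \cdot 2362136032479721 = 2391 - \frac{2362136032479721}{7225} = - \frac{2362136015204746}{7225}$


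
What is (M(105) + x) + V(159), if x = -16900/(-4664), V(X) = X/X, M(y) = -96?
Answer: -106545/1166 ≈ -91.376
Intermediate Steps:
V(X) = 1
x = 4225/1166 (x = -16900*(-1/4664) = 4225/1166 ≈ 3.6235)
(M(105) + x) + V(159) = (-96 + 4225/1166) + 1 = -107711/1166 + 1 = -106545/1166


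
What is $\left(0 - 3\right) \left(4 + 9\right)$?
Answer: $-39$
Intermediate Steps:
$\left(0 - 3\right) \left(4 + 9\right) = \left(-3\right) 13 = -39$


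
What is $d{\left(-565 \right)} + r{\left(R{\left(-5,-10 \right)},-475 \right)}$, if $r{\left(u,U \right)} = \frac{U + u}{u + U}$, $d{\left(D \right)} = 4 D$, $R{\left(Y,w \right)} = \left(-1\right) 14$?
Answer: $-2259$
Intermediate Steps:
$R{\left(Y,w \right)} = -14$
$r{\left(u,U \right)} = 1$ ($r{\left(u,U \right)} = \frac{U + u}{U + u} = 1$)
$d{\left(-565 \right)} + r{\left(R{\left(-5,-10 \right)},-475 \right)} = 4 \left(-565\right) + 1 = -2260 + 1 = -2259$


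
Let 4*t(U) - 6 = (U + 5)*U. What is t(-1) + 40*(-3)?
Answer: -239/2 ≈ -119.50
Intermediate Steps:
t(U) = 3/2 + U*(5 + U)/4 (t(U) = 3/2 + ((U + 5)*U)/4 = 3/2 + ((5 + U)*U)/4 = 3/2 + (U*(5 + U))/4 = 3/2 + U*(5 + U)/4)
t(-1) + 40*(-3) = (3/2 + (¼)*(-1)² + (5/4)*(-1)) + 40*(-3) = (3/2 + (¼)*1 - 5/4) - 120 = (3/2 + ¼ - 5/4) - 120 = ½ - 120 = -239/2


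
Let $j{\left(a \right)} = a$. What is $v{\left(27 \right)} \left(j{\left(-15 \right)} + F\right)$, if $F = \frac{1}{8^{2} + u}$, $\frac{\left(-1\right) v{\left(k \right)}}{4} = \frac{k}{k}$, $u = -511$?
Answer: $\frac{26824}{447} \approx 60.009$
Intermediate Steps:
$v{\left(k \right)} = -4$ ($v{\left(k \right)} = - 4 \frac{k}{k} = \left(-4\right) 1 = -4$)
$F = - \frac{1}{447}$ ($F = \frac{1}{8^{2} - 511} = \frac{1}{64 - 511} = \frac{1}{-447} = - \frac{1}{447} \approx -0.0022371$)
$v{\left(27 \right)} \left(j{\left(-15 \right)} + F\right) = - 4 \left(-15 - \frac{1}{447}\right) = \left(-4\right) \left(- \frac{6706}{447}\right) = \frac{26824}{447}$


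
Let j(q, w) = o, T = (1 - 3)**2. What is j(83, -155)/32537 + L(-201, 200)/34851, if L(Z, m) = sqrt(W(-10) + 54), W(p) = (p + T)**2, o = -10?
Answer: -10/32537 + sqrt(10)/11617 ≈ -3.5131e-5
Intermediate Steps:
T = 4 (T = (-2)**2 = 4)
j(q, w) = -10
W(p) = (4 + p)**2 (W(p) = (p + 4)**2 = (4 + p)**2)
L(Z, m) = 3*sqrt(10) (L(Z, m) = sqrt((4 - 10)**2 + 54) = sqrt((-6)**2 + 54) = sqrt(36 + 54) = sqrt(90) = 3*sqrt(10))
j(83, -155)/32537 + L(-201, 200)/34851 = -10/32537 + (3*sqrt(10))/34851 = -10*1/32537 + (3*sqrt(10))*(1/34851) = -10/32537 + sqrt(10)/11617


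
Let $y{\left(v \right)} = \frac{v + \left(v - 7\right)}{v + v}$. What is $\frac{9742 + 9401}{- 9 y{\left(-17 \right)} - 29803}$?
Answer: $- \frac{650862}{1013671} \approx -0.64208$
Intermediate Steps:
$y{\left(v \right)} = \frac{-7 + 2 v}{2 v}$ ($y{\left(v \right)} = \frac{v + \left(-7 + v\right)}{2 v} = \left(-7 + 2 v\right) \frac{1}{2 v} = \frac{-7 + 2 v}{2 v}$)
$\frac{9742 + 9401}{- 9 y{\left(-17 \right)} - 29803} = \frac{9742 + 9401}{- 9 \frac{- \frac{7}{2} - 17}{-17} - 29803} = \frac{19143}{- 9 \left(\left(- \frac{1}{17}\right) \left(- \frac{41}{2}\right)\right) - 29803} = \frac{19143}{\left(-9\right) \frac{41}{34} - 29803} = \frac{19143}{- \frac{369}{34} - 29803} = \frac{19143}{- \frac{1013671}{34}} = 19143 \left(- \frac{34}{1013671}\right) = - \frac{650862}{1013671}$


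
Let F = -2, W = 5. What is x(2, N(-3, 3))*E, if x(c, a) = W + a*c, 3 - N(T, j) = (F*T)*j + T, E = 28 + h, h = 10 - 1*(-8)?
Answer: -874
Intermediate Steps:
h = 18 (h = 10 + 8 = 18)
E = 46 (E = 28 + 18 = 46)
N(T, j) = 3 - T + 2*T*j (N(T, j) = 3 - ((-2*T)*j + T) = 3 - (-2*T*j + T) = 3 - (T - 2*T*j) = 3 + (-T + 2*T*j) = 3 - T + 2*T*j)
x(c, a) = 5 + a*c
x(2, N(-3, 3))*E = (5 + (3 - 1*(-3) + 2*(-3)*3)*2)*46 = (5 + (3 + 3 - 18)*2)*46 = (5 - 12*2)*46 = (5 - 24)*46 = -19*46 = -874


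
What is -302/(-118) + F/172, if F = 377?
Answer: 48215/10148 ≈ 4.7512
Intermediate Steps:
-302/(-118) + F/172 = -302/(-118) + 377/172 = -302*(-1/118) + 377*(1/172) = 151/59 + 377/172 = 48215/10148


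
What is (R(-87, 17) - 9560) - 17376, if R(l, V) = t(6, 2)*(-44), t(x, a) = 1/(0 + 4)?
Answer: -26947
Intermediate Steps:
t(x, a) = 1/4
R(l, V) = -11 (R(l, V) = (1/4)*(-44) = -11)
(R(-87, 17) - 9560) - 17376 = (-11 - 9560) - 17376 = -9571 - 17376 = -26947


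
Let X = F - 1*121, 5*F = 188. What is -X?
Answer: 417/5 ≈ 83.400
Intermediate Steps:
F = 188/5 (F = (⅕)*188 = 188/5 ≈ 37.600)
X = -417/5 (X = 188/5 - 1*121 = 188/5 - 121 = -417/5 ≈ -83.400)
-X = -1*(-417/5) = 417/5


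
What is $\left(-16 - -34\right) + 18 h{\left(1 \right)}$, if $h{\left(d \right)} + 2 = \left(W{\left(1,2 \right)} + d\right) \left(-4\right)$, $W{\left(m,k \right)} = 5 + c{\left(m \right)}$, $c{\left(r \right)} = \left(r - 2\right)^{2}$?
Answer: $-522$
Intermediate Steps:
$c{\left(r \right)} = \left(-2 + r\right)^{2}$
$W{\left(m,k \right)} = 5 + \left(-2 + m\right)^{2}$
$h{\left(d \right)} = -26 - 4 d$ ($h{\left(d \right)} = -2 + \left(\left(5 + \left(-2 + 1\right)^{2}\right) + d\right) \left(-4\right) = -2 + \left(\left(5 + \left(-1\right)^{2}\right) + d\right) \left(-4\right) = -2 + \left(\left(5 + 1\right) + d\right) \left(-4\right) = -2 + \left(6 + d\right) \left(-4\right) = -2 - \left(24 + 4 d\right) = -26 - 4 d$)
$\left(-16 - -34\right) + 18 h{\left(1 \right)} = \left(-16 - -34\right) + 18 \left(-26 - 4\right) = \left(-16 + 34\right) + 18 \left(-26 - 4\right) = 18 + 18 \left(-30\right) = 18 - 540 = -522$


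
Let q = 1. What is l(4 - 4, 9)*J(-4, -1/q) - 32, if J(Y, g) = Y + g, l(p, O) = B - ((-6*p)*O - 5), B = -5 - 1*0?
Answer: -32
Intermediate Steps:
B = -5 (B = -5 + 0 = -5)
l(p, O) = 6*O*p (l(p, O) = -5 - ((-6*p)*O - 5) = -5 - (-6*O*p - 5) = -5 - (-5 - 6*O*p) = -5 + (5 + 6*O*p) = 6*O*p)
l(4 - 4, 9)*J(-4, -1/q) - 32 = (6*9*(4 - 4))*(-4 - 1/1) - 32 = (6*9*0)*(-4 - 1*1) - 32 = 0*(-4 - 1) - 32 = 0*(-5) - 32 = 0 - 32 = -32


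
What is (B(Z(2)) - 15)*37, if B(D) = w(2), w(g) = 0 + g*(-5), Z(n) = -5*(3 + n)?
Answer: -925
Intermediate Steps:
Z(n) = -15 - 5*n
w(g) = -5*g (w(g) = 0 - 5*g = -5*g)
B(D) = -10 (B(D) = -5*2 = -10)
(B(Z(2)) - 15)*37 = (-10 - 15)*37 = -25*37 = -925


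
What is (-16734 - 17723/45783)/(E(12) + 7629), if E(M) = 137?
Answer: -766150445/355550778 ≈ -2.1548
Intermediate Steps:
(-16734 - 17723/45783)/(E(12) + 7629) = (-16734 - 17723/45783)/(137 + 7629) = (-16734 - 17723*1/45783)/7766 = (-16734 - 17723/45783)*(1/7766) = -766150445/45783*1/7766 = -766150445/355550778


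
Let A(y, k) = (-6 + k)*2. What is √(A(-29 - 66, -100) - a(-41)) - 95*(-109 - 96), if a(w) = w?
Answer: 19475 + 3*I*√19 ≈ 19475.0 + 13.077*I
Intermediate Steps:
A(y, k) = -12 + 2*k
√(A(-29 - 66, -100) - a(-41)) - 95*(-109 - 96) = √((-12 + 2*(-100)) - 1*(-41)) - 95*(-109 - 96) = √((-12 - 200) + 41) - 95*(-205) = √(-212 + 41) + 19475 = √(-171) + 19475 = 3*I*√19 + 19475 = 19475 + 3*I*√19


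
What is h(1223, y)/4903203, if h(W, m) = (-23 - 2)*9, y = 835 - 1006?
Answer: -75/1634401 ≈ -4.5888e-5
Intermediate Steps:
y = -171
h(W, m) = -225 (h(W, m) = -25*9 = -225)
h(1223, y)/4903203 = -225/4903203 = -225*1/4903203 = -75/1634401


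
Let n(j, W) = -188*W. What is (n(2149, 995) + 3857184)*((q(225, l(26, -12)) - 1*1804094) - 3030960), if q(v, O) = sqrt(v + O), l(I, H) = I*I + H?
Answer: -17745247726696 + 3670124*sqrt(889) ≈ -1.7745e+13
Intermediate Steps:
l(I, H) = H + I**2 (l(I, H) = I**2 + H = H + I**2)
q(v, O) = sqrt(O + v)
(n(2149, 995) + 3857184)*((q(225, l(26, -12)) - 1*1804094) - 3030960) = (-188*995 + 3857184)*((sqrt((-12 + 26**2) + 225) - 1*1804094) - 3030960) = (-187060 + 3857184)*((sqrt((-12 + 676) + 225) - 1804094) - 3030960) = 3670124*((sqrt(664 + 225) - 1804094) - 3030960) = 3670124*((sqrt(889) - 1804094) - 3030960) = 3670124*((-1804094 + sqrt(889)) - 3030960) = 3670124*(-4835054 + sqrt(889)) = -17745247726696 + 3670124*sqrt(889)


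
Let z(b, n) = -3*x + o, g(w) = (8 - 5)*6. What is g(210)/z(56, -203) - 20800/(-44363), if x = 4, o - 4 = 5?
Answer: -245378/44363 ≈ -5.5311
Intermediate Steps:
o = 9 (o = 4 + 5 = 9)
g(w) = 18 (g(w) = 3*6 = 18)
z(b, n) = -3 (z(b, n) = -3*4 + 9 = -12 + 9 = -3)
g(210)/z(56, -203) - 20800/(-44363) = 18/(-3) - 20800/(-44363) = 18*(-1/3) - 20800*(-1/44363) = -6 + 20800/44363 = -245378/44363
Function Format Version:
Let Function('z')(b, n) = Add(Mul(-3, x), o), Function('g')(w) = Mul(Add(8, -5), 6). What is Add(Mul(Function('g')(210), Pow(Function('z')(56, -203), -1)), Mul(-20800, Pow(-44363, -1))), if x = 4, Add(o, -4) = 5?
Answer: Rational(-245378, 44363) ≈ -5.5311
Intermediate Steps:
o = 9 (o = Add(4, 5) = 9)
Function('g')(w) = 18 (Function('g')(w) = Mul(3, 6) = 18)
Function('z')(b, n) = -3 (Function('z')(b, n) = Add(Mul(-3, 4), 9) = Add(-12, 9) = -3)
Add(Mul(Function('g')(210), Pow(Function('z')(56, -203), -1)), Mul(-20800, Pow(-44363, -1))) = Add(Mul(18, Pow(-3, -1)), Mul(-20800, Pow(-44363, -1))) = Add(Mul(18, Rational(-1, 3)), Mul(-20800, Rational(-1, 44363))) = Add(-6, Rational(20800, 44363)) = Rational(-245378, 44363)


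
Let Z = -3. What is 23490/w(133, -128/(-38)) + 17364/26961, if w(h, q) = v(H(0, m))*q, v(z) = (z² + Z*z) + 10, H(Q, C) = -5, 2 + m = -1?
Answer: 402950957/2875840 ≈ 140.12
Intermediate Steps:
m = -3 (m = -2 - 1 = -3)
v(z) = 10 + z² - 3*z (v(z) = (z² - 3*z) + 10 = 10 + z² - 3*z)
w(h, q) = 50*q (w(h, q) = (10 + (-5)² - 3*(-5))*q = (10 + 25 + 15)*q = 50*q)
23490/w(133, -128/(-38)) + 17364/26961 = 23490/((50*(-128/(-38)))) + 17364/26961 = 23490/((50*(-128*(-1/38)))) + 17364*(1/26961) = 23490/((50*(64/19))) + 5788/8987 = 23490/(3200/19) + 5788/8987 = 23490*(19/3200) + 5788/8987 = 44631/320 + 5788/8987 = 402950957/2875840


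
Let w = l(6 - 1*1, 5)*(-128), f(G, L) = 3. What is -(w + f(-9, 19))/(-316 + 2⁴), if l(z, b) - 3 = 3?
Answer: -51/20 ≈ -2.5500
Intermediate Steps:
l(z, b) = 6 (l(z, b) = 3 + 3 = 6)
w = -768 (w = 6*(-128) = -768)
-(w + f(-9, 19))/(-316 + 2⁴) = -(-768 + 3)/(-316 + 2⁴) = -(-765)/(-316 + 16) = -(-765)/(-300) = -(-765)*(-1)/300 = -1*51/20 = -51/20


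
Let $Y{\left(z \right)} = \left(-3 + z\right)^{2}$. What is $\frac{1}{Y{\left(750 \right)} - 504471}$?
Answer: $\frac{1}{53538} \approx 1.8678 \cdot 10^{-5}$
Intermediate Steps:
$\frac{1}{Y{\left(750 \right)} - 504471} = \frac{1}{\left(-3 + 750\right)^{2} - 504471} = \frac{1}{747^{2} - 504471} = \frac{1}{558009 - 504471} = \frac{1}{53538}$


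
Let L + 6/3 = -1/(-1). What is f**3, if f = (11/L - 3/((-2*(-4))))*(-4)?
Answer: 753571/8 ≈ 94196.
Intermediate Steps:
L = -1 (L = -2 - 1/(-1) = -2 - 1*(-1) = -2 + 1 = -1)
f = 91/2 (f = (11/(-1) - 3/((-2*(-4))))*(-4) = (11*(-1) - 3/8)*(-4) = (-11 - 3*1/8)*(-4) = (-11 - 3/8)*(-4) = -91/8*(-4) = 91/2 ≈ 45.500)
f**3 = (91/2)**3 = 753571/8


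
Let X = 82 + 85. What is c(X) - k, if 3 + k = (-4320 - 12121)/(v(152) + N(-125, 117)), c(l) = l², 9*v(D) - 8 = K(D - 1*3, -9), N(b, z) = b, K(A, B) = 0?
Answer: 31007395/1117 ≈ 27760.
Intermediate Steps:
v(D) = 8/9 (v(D) = 8/9 + (⅑)*0 = 8/9 + 0 = 8/9)
X = 167
k = 144618/1117 (k = -3 + (-4320 - 12121)/(8/9 - 125) = -3 - 16441/(-1117/9) = -3 - 16441*(-9/1117) = -3 + 147969/1117 = 144618/1117 ≈ 129.47)
c(X) - k = 167² - 1*144618/1117 = 27889 - 144618/1117 = 31007395/1117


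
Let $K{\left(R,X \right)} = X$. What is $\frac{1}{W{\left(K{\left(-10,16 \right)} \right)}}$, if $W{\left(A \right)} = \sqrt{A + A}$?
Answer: $\frac{\sqrt{2}}{8} \approx 0.17678$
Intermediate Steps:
$W{\left(A \right)} = \sqrt{2} \sqrt{A}$ ($W{\left(A \right)} = \sqrt{2 A} = \sqrt{2} \sqrt{A}$)
$\frac{1}{W{\left(K{\left(-10,16 \right)} \right)}} = \frac{1}{\sqrt{2} \sqrt{16}} = \frac{1}{\sqrt{2} \cdot 4} = \frac{1}{4 \sqrt{2}} = \frac{\sqrt{2}}{8}$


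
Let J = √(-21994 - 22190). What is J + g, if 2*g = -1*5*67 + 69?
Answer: -133 + 2*I*√11046 ≈ -133.0 + 210.2*I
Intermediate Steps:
g = -133 (g = (-1*5*67 + 69)/2 = (-5*67 + 69)/2 = (-335 + 69)/2 = (½)*(-266) = -133)
J = 2*I*√11046 (J = √(-44184) = 2*I*√11046 ≈ 210.2*I)
J + g = 2*I*√11046 - 133 = -133 + 2*I*√11046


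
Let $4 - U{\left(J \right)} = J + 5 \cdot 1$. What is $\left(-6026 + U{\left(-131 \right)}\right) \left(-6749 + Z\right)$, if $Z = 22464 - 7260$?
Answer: $-49850680$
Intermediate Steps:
$Z = 15204$ ($Z = 22464 - 7260 = 15204$)
$U{\left(J \right)} = -1 - J$ ($U{\left(J \right)} = 4 - \left(J + 5 \cdot 1\right) = 4 - \left(J + 5\right) = 4 - \left(5 + J\right) = -1 - J$)
$\left(-6026 + U{\left(-131 \right)}\right) \left(-6749 + Z\right) = \left(-6026 - -130\right) \left(-6749 + 15204\right) = \left(-6026 + \left(-1 + 131\right)\right) 8455 = \left(-6026 + 130\right) 8455 = \left(-5896\right) 8455 = -49850680$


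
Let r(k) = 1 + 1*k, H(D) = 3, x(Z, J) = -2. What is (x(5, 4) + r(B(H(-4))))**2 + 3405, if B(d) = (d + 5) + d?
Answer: 3505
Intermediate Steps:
B(d) = 5 + 2*d (B(d) = (5 + d) + d = 5 + 2*d)
r(k) = 1 + k
(x(5, 4) + r(B(H(-4))))**2 + 3405 = (-2 + (1 + (5 + 2*3)))**2 + 3405 = (-2 + (1 + (5 + 6)))**2 + 3405 = (-2 + (1 + 11))**2 + 3405 = (-2 + 12)**2 + 3405 = 10**2 + 3405 = 100 + 3405 = 3505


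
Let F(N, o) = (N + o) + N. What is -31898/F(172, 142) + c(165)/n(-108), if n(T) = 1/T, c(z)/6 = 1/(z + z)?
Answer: -903439/13365 ≈ -67.597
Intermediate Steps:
c(z) = 3/z (c(z) = 6/(z + z) = 6/((2*z)) = 6*(1/(2*z)) = 3/z)
F(N, o) = o + 2*N
-31898/F(172, 142) + c(165)/n(-108) = -31898/(142 + 2*172) + (3/165)/(1/(-108)) = -31898/(142 + 344) + (3*(1/165))/(-1/108) = -31898/486 + (1/55)*(-108) = -31898*1/486 - 108/55 = -15949/243 - 108/55 = -903439/13365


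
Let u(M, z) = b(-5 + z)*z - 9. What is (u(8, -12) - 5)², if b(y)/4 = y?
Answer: 643204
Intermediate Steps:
b(y) = 4*y
u(M, z) = -9 + z*(-20 + 4*z) (u(M, z) = (4*(-5 + z))*z - 9 = (-20 + 4*z)*z - 9 = z*(-20 + 4*z) - 9 = -9 + z*(-20 + 4*z))
(u(8, -12) - 5)² = ((-9 + 4*(-12)*(-5 - 12)) - 5)² = ((-9 + 4*(-12)*(-17)) - 5)² = ((-9 + 816) - 5)² = (807 - 5)² = 802² = 643204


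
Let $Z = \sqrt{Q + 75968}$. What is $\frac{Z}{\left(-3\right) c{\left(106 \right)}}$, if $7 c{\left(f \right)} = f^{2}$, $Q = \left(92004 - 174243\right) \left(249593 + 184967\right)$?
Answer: $- \frac{14 i \sqrt{558401623}}{8427} \approx - 39.258 i$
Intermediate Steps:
$Q = -35737779840$ ($Q = \left(-82239\right) 434560 = -35737779840$)
$c{\left(f \right)} = \frac{f^{2}}{7}$
$Z = 8 i \sqrt{558401623}$ ($Z = \sqrt{-35737779840 + 75968} = \sqrt{-35737703872} = 8 i \sqrt{558401623} \approx 1.8904 \cdot 10^{5} i$)
$\frac{Z}{\left(-3\right) c{\left(106 \right)}} = \frac{8 i \sqrt{558401623}}{\left(-3\right) \frac{106^{2}}{7}} = \frac{8 i \sqrt{558401623}}{\left(-3\right) \frac{1}{7} \cdot 11236} = \frac{8 i \sqrt{558401623}}{\left(-3\right) \frac{11236}{7}} = \frac{8 i \sqrt{558401623}}{- \frac{33708}{7}} = 8 i \sqrt{558401623} \left(- \frac{7}{33708}\right) = - \frac{14 i \sqrt{558401623}}{8427}$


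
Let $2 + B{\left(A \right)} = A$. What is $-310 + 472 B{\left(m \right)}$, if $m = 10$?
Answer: $3466$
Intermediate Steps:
$B{\left(A \right)} = -2 + A$
$-310 + 472 B{\left(m \right)} = -310 + 472 \left(-2 + 10\right) = -310 + 472 \cdot 8 = -310 + 3776 = 3466$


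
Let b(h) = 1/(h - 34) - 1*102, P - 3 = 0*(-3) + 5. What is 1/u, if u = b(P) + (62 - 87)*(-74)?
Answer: 26/45447 ≈ 0.00057209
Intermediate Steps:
P = 8 (P = 3 + (0*(-3) + 5) = 3 + (0 + 5) = 3 + 5 = 8)
b(h) = -102 + 1/(-34 + h) (b(h) = 1/(-34 + h) - 102 = -102 + 1/(-34 + h))
u = 45447/26 (u = (3469 - 102*8)/(-34 + 8) + (62 - 87)*(-74) = (3469 - 816)/(-26) - 25*(-74) = -1/26*2653 + 1850 = -2653/26 + 1850 = 45447/26 ≈ 1748.0)
1/u = 1/(45447/26) = 26/45447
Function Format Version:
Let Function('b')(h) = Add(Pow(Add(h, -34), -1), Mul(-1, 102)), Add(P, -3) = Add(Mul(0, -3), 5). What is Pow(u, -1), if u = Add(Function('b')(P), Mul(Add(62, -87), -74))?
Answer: Rational(26, 45447) ≈ 0.00057209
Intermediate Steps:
P = 8 (P = Add(3, Add(Mul(0, -3), 5)) = Add(3, Add(0, 5)) = Add(3, 5) = 8)
Function('b')(h) = Add(-102, Pow(Add(-34, h), -1)) (Function('b')(h) = Add(Pow(Add(-34, h), -1), -102) = Add(-102, Pow(Add(-34, h), -1)))
u = Rational(45447, 26) (u = Add(Mul(Pow(Add(-34, 8), -1), Add(3469, Mul(-102, 8))), Mul(Add(62, -87), -74)) = Add(Mul(Pow(-26, -1), Add(3469, -816)), Mul(-25, -74)) = Add(Mul(Rational(-1, 26), 2653), 1850) = Add(Rational(-2653, 26), 1850) = Rational(45447, 26) ≈ 1748.0)
Pow(u, -1) = Pow(Rational(45447, 26), -1) = Rational(26, 45447)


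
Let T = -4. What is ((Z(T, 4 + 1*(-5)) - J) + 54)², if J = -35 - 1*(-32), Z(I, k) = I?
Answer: 2809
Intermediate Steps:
J = -3 (J = -35 + 32 = -3)
((Z(T, 4 + 1*(-5)) - J) + 54)² = ((-4 - 1*(-3)) + 54)² = ((-4 + 3) + 54)² = (-1 + 54)² = 53² = 2809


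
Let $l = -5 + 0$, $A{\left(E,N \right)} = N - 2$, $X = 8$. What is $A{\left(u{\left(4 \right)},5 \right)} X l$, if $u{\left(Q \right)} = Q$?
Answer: $-120$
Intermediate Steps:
$A{\left(E,N \right)} = -2 + N$
$l = -5$
$A{\left(u{\left(4 \right)},5 \right)} X l = \left(-2 + 5\right) 8 \left(-5\right) = 3 \cdot 8 \left(-5\right) = 24 \left(-5\right) = -120$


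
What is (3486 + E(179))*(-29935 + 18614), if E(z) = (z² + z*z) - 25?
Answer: -764654303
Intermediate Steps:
E(z) = -25 + 2*z² (E(z) = (z² + z²) - 25 = 2*z² - 25 = -25 + 2*z²)
(3486 + E(179))*(-29935 + 18614) = (3486 + (-25 + 2*179²))*(-29935 + 18614) = (3486 + (-25 + 2*32041))*(-11321) = (3486 + (-25 + 64082))*(-11321) = (3486 + 64057)*(-11321) = 67543*(-11321) = -764654303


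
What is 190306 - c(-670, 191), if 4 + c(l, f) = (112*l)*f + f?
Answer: 14522759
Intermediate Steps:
c(l, f) = -4 + f + 112*f*l (c(l, f) = -4 + ((112*l)*f + f) = -4 + (112*f*l + f) = -4 + (f + 112*f*l) = -4 + f + 112*f*l)
190306 - c(-670, 191) = 190306 - (-4 + 191 + 112*191*(-670)) = 190306 - (-4 + 191 - 14332640) = 190306 - 1*(-14332453) = 190306 + 14332453 = 14522759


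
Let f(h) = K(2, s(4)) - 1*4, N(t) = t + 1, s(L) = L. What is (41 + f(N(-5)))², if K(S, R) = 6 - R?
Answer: 1521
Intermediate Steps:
N(t) = 1 + t
f(h) = -2 (f(h) = (6 - 1*4) - 1*4 = (6 - 4) - 4 = 2 - 4 = -2)
(41 + f(N(-5)))² = (41 - 2)² = 39² = 1521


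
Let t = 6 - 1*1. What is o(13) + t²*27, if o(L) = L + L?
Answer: 701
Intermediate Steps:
t = 5 (t = 6 - 1 = 5)
o(L) = 2*L
o(13) + t²*27 = 2*13 + 5²*27 = 26 + 25*27 = 26 + 675 = 701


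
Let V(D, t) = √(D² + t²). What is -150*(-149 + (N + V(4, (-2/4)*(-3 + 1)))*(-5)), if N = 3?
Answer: 24600 + 750*√17 ≈ 27692.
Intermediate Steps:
-150*(-149 + (N + V(4, (-2/4)*(-3 + 1)))*(-5)) = -150*(-149 + (3 + √(4² + ((-2/4)*(-3 + 1))²))*(-5)) = -150*(-149 + (3 + √(16 + (-2*¼*(-2))²))*(-5)) = -150*(-149 + (3 + √(16 + (-½*(-2))²))*(-5)) = -150*(-149 + (3 + √(16 + 1²))*(-5)) = -150*(-149 + (3 + √(16 + 1))*(-5)) = -150*(-149 + (3 + √17)*(-5)) = -150*(-149 + (-15 - 5*√17)) = -150*(-164 - 5*√17) = 24600 + 750*√17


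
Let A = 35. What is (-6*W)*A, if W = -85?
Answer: 17850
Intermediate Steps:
(-6*W)*A = -6*(-85)*35 = 510*35 = 17850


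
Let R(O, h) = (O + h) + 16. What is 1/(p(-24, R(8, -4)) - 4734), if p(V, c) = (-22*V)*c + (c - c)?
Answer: 1/5826 ≈ 0.00017164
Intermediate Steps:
R(O, h) = 16 + O + h
p(V, c) = -22*V*c (p(V, c) = -22*V*c + 0 = -22*V*c)
1/(p(-24, R(8, -4)) - 4734) = 1/(-22*(-24)*(16 + 8 - 4) - 4734) = 1/(-22*(-24)*20 - 4734) = 1/(10560 - 4734) = 1/5826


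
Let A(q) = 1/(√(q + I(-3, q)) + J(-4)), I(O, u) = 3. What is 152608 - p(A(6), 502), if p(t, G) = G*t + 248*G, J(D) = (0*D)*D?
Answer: 83834/3 ≈ 27945.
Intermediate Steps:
J(D) = 0 (J(D) = 0*D = 0)
A(q) = (3 + q)^(-½) (A(q) = 1/(√(q + 3) + 0) = 1/(√(3 + q) + 0) = 1/(√(3 + q)) = (3 + q)^(-½))
p(t, G) = 248*G + G*t
152608 - p(A(6), 502) = 152608 - 502*(248 + (3 + 6)^(-½)) = 152608 - 502*(248 + 9^(-½)) = 152608 - 502*(248 + ⅓) = 152608 - 502*745/3 = 152608 - 1*373990/3 = 152608 - 373990/3 = 83834/3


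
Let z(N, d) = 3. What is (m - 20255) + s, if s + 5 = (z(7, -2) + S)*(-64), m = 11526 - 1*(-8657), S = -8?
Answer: 243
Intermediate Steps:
m = 20183 (m = 11526 + 8657 = 20183)
s = 315 (s = -5 + (3 - 8)*(-64) = -5 - 5*(-64) = -5 + 320 = 315)
(m - 20255) + s = (20183 - 20255) + 315 = -72 + 315 = 243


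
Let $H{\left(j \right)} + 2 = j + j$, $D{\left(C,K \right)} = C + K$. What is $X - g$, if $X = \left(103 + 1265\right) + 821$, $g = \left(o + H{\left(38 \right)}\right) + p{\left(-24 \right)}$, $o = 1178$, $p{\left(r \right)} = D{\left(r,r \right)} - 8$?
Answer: $993$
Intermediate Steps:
$H{\left(j \right)} = -2 + 2 j$ ($H{\left(j \right)} = -2 + \left(j + j\right) = -2 + 2 j$)
$p{\left(r \right)} = -8 + 2 r$ ($p{\left(r \right)} = \left(r + r\right) - 8 = 2 r - 8 = -8 + 2 r$)
$g = 1196$ ($g = \left(1178 + \left(-2 + 2 \cdot 38\right)\right) + \left(-8 + 2 \left(-24\right)\right) = \left(1178 + \left(-2 + 76\right)\right) - 56 = \left(1178 + 74\right) - 56 = 1252 - 56 = 1196$)
$X = 2189$ ($X = 1368 + 821 = 2189$)
$X - g = 2189 - 1196 = 993$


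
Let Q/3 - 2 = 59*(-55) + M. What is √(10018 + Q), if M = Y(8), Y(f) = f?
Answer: √313 ≈ 17.692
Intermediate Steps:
M = 8
Q = -9705 (Q = 6 + 3*(59*(-55) + 8) = 6 + 3*(-3245 + 8) = 6 + 3*(-3237) = 6 - 9711 = -9705)
√(10018 + Q) = √(10018 - 9705) = √313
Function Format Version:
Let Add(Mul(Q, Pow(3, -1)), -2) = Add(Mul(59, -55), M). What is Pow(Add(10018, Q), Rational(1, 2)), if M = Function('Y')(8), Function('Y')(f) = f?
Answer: Pow(313, Rational(1, 2)) ≈ 17.692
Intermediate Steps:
M = 8
Q = -9705 (Q = Add(6, Mul(3, Add(Mul(59, -55), 8))) = Add(6, Mul(3, Add(-3245, 8))) = Add(6, Mul(3, -3237)) = Add(6, -9711) = -9705)
Pow(Add(10018, Q), Rational(1, 2)) = Pow(Add(10018, -9705), Rational(1, 2)) = Pow(313, Rational(1, 2))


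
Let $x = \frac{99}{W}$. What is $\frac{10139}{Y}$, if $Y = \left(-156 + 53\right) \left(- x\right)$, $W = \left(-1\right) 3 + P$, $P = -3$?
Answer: $- \frac{20278}{3399} \approx -5.9659$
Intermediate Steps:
$W = -6$ ($W = \left(-1\right) 3 - 3 = -3 - 3 = -6$)
$x = - \frac{33}{2}$ ($x = \frac{99}{-6} = 99 \left(- \frac{1}{6}\right) = - \frac{33}{2} \approx -16.5$)
$Y = - \frac{3399}{2}$ ($Y = \left(-156 + 53\right) \left(\left(-1\right) \left(- \frac{33}{2}\right)\right) = \left(-103\right) \frac{33}{2} = - \frac{3399}{2} \approx -1699.5$)
$\frac{10139}{Y} = \frac{10139}{- \frac{3399}{2}} = 10139 \left(- \frac{2}{3399}\right) = - \frac{20278}{3399}$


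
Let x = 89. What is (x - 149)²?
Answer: 3600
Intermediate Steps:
(x - 149)² = (89 - 149)² = (-60)² = 3600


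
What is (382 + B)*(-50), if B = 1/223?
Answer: -4259350/223 ≈ -19100.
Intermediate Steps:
B = 1/223 ≈ 0.0044843
(382 + B)*(-50) = (382 + 1/223)*(-50) = (85187/223)*(-50) = -4259350/223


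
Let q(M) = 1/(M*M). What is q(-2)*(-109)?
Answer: -109/4 ≈ -27.250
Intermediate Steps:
q(M) = M⁻² (q(M) = 1/(M²) = M⁻²)
q(-2)*(-109) = -109/(-2)² = (¼)*(-109) = -109/4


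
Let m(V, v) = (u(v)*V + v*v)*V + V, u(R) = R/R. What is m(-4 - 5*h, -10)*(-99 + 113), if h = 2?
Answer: -17052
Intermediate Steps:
u(R) = 1
m(V, v) = V + V*(V + v**2) (m(V, v) = (1*V + v*v)*V + V = (V + v**2)*V + V = V*(V + v**2) + V = V + V*(V + v**2))
m(-4 - 5*h, -10)*(-99 + 113) = ((-4 - 5*2)*(1 + (-4 - 5*2) + (-10)**2))*(-99 + 113) = ((-4 - 10)*(1 + (-4 - 10) + 100))*14 = -14*(1 - 14 + 100)*14 = -14*87*14 = -1218*14 = -17052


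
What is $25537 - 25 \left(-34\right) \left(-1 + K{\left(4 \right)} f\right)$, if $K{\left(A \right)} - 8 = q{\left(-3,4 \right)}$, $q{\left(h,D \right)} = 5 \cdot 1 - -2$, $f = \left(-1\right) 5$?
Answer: $-39063$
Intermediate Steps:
$f = -5$
$q{\left(h,D \right)} = 7$ ($q{\left(h,D \right)} = 5 + 2 = 7$)
$K{\left(A \right)} = 15$ ($K{\left(A \right)} = 8 + 7 = 15$)
$25537 - 25 \left(-34\right) \left(-1 + K{\left(4 \right)} f\right) = 25537 - 25 \left(-34\right) \left(-1 + 15 \left(-5\right)\right) = 25537 - - 850 \left(-1 - 75\right) = 25537 - \left(-850\right) \left(-76\right) = 25537 - 64600 = -39063$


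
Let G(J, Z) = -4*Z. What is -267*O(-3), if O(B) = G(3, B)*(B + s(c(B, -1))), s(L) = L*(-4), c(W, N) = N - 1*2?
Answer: -28836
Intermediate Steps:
c(W, N) = -2 + N (c(W, N) = N - 2 = -2 + N)
s(L) = -4*L
O(B) = -4*B*(12 + B) (O(B) = (-4*B)*(B - 4*(-2 - 1)) = (-4*B)*(B - 4*(-3)) = (-4*B)*(B + 12) = (-4*B)*(12 + B) = -4*B*(12 + B))
-267*O(-3) = -(-1068)*(-3)*(12 - 3) = -(-1068)*(-3)*9 = -267*108 = -28836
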